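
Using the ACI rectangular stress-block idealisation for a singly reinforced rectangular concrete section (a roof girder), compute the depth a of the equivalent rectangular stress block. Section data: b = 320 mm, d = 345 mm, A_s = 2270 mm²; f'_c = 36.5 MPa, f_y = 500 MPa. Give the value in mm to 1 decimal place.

T = A_s f_y = 2270 × 500 = 1135000 N = 1135 kN.
Setting C = 0.85 f'_c a b equal to T: a = 1135000/(0.85 × 36.5 × 320) = 114.3 mm.

a ≈ 114.3 mm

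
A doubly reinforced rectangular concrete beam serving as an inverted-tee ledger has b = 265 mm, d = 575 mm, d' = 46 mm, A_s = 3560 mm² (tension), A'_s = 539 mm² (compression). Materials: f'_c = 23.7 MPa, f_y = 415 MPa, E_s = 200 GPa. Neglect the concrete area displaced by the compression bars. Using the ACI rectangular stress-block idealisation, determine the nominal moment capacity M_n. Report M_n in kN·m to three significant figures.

M_n ≈ 692 kN·m

Assume both tension and compression steel yield.
Net tension couple steel: A_s − A'_s = 3021 mm².
a = (A_s − A'_s) f_y / (0.85 f'_c b) = 1253715/(0.85 × 23.7 × 265) = 234.85 mm.
c = a/β₁ = 234.85/0.85 = 276.29 mm; ε'_s = 0.003(c − d')/c = 0.0025 ≥ f_y/E_s = 0.0021, so compression steel does yield.
M_n = (A_s − A'_s) f_y (d − a/2) + A'_s f_y (d − d') = [1253715 × (575 − 117.425) + 223685 × (575 − 46)] × 10⁻⁶ = 573.67 + 118.33 = 692.00 kN·m.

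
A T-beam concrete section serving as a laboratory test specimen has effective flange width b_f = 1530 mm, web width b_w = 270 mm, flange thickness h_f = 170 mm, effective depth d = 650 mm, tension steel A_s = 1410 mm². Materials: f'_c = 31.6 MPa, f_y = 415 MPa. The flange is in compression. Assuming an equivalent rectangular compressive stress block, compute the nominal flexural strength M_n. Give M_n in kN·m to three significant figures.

M_n ≈ 376 kN·m

Tension: T = A_s f_y = 1410 × 415 = 585150 N.
Try a within the flange: a = T/(0.85 f'_c b_f) = 585150/(0.85 × 31.6 × 1530) = 14.24 mm.
Since a = 14.24 ≤ h_f = 170 mm, the stress block lies entirely in the flange; analyse as a rectangular beam of width b_f.
M_n = T(d − a/2) = 585150 × (650 − 7.12) = 376.18 × 10⁶ N·mm.
M_n = 376.18 kN·m.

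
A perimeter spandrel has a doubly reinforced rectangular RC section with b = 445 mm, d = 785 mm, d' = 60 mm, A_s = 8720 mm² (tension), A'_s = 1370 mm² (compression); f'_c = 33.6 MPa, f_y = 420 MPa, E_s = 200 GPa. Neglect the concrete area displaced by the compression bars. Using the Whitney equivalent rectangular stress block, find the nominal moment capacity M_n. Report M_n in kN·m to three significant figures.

Assume both tension and compression steel yield.
Net tension couple steel: A_s − A'_s = 7350 mm².
a = (A_s − A'_s) f_y / (0.85 f'_c b) = 3087000/(0.85 × 33.6 × 445) = 242.89 mm.
c = a/β₁ = 242.89/0.81 = 299.86 mm; ε'_s = 0.003(c − d')/c = 0.0024 ≥ f_y/E_s = 0.0021, so compression steel does yield.
M_n = (A_s − A'_s) f_y (d − a/2) + A'_s f_y (d − d') = [3087000 × (785 − 121.445) + 575400 × (785 − 60)] × 10⁻⁶ = 2048.39 + 417.17 = 2465.56 kN·m.

M_n ≈ 2470 kN·m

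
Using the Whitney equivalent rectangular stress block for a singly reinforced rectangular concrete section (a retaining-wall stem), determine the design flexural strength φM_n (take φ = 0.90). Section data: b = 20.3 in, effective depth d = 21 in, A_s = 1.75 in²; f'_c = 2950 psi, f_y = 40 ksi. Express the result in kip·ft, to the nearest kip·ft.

φM_n ≈ 107 kip·ft

T = A_s f_y = 1.75 × 40 = 70 kips.
a = T/(0.85 f'_c b) = 70/(0.85 × 2.95 × 20.3) = 1.375 in.
M_n = T(d − a/2) = 70 × (21 − 0.6875) = 1421.9 kip·in = 1421.9/12 = 118.49 kip·ft.
φM_n = 0.90 × 118.49 = 106.64 kip·ft.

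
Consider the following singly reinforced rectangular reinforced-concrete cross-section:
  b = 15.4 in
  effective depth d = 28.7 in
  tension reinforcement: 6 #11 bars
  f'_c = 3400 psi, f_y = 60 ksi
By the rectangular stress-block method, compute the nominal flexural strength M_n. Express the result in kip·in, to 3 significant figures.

A_s = 6 × 1.56 = 9.36 in².
T = A_s f_y = 9.36 × 60 = 561.6 kips.
a = T/(0.85 f'_c b) = 561.6/(0.85 × 3.4 × 15.4) = 12.619 in.
M_n = T(d − a/2) = 561.6 × (28.7 − 6.3095) = 12574.5 kip·in.

M_n ≈ 12600 kip·in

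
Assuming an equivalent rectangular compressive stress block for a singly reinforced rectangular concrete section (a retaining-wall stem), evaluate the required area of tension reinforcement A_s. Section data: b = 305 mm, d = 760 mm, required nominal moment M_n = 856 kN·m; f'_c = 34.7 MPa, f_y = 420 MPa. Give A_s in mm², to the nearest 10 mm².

With M_n = 0.85 f'_c a b (d − a/2), solve the quadratic for a:
a = d − √(d² − 2M_n/(0.85 f'_c b)) = 760 − √(760² − 2 × 856×10⁶/(0.85 × 34.7 × 305)) = 137.67 mm.
A_s = 0.85 f'_c a b / f_y = 0.85 × 34.7 × 137.67 × 305 / 420 = 2948.8 mm².

A_s ≈ 2950 mm²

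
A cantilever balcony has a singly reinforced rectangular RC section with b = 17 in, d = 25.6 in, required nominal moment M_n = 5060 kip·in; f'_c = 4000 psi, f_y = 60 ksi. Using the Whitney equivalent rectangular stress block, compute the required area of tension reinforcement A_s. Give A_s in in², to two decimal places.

A_s ≈ 3.55 in²

From M_n = 0.85 f'_c a b (d − a/2):
a = d − √(d² − 2M_n/(0.85 f'_c b)) = 25.6 − √(25.6² − 2 × 5060/(0.85 × 4 × 17)) = 3.685 in.
A_s = 0.85 f'_c a b / f_y = 0.85 × 4 × 3.685 × 17 / 60 = 3.550 in².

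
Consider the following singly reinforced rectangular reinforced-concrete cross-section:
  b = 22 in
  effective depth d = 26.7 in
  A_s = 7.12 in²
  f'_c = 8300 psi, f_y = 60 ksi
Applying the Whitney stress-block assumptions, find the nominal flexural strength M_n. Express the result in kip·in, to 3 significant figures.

T = A_s f_y = 7.12 × 60 = 427.2 kips.
a = T/(0.85 f'_c b) = 427.2/(0.85 × 8.3 × 22) = 2.752 in.
M_n = T(d − a/2) = 427.2 × (26.7 − 1.376) = 10818.4 kip·in.

M_n ≈ 10800 kip·in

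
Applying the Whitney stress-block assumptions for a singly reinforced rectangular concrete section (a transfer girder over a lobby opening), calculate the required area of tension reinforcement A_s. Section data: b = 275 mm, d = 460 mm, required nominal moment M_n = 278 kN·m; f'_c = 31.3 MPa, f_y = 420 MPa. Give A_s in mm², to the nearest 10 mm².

A_s ≈ 1600 mm²

With M_n = 0.85 f'_c a b (d − a/2), solve the quadratic for a:
a = d − √(d² − 2M_n/(0.85 f'_c b)) = 460 − √(460² − 2 × 278×10⁶/(0.85 × 31.3 × 275)) = 91.75 mm.
A_s = 0.85 f'_c a b / f_y = 0.85 × 31.3 × 91.75 × 275 / 420 = 1598.3 mm².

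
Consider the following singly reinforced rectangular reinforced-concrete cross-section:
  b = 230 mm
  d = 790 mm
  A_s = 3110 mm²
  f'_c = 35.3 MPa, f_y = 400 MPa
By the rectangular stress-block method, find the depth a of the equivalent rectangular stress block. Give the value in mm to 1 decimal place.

T = A_s f_y = 3110 × 400 = 1244000 N = 1244 kN.
Setting C = 0.85 f'_c a b equal to T: a = 1244000/(0.85 × 35.3 × 230) = 180.3 mm.

a ≈ 180.3 mm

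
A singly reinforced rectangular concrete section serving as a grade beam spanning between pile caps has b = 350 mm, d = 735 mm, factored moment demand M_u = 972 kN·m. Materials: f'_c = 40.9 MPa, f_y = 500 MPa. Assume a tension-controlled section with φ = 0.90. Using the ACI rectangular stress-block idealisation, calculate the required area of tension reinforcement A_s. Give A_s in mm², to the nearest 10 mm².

A_s ≈ 3230 mm²

M_n = M_u/φ = 972/0.90 = 1080 kN·m.
With M_n = 0.85 f'_c a b (d − a/2), solve the quadratic for a:
a = d − √(d² − 2M_n/(0.85 f'_c b)) = 735 − √(735² − 2 × 1080×10⁶/(0.85 × 40.9 × 350)) = 132.75 mm.
A_s = 0.85 f'_c a b / f_y = 0.85 × 40.9 × 132.75 × 350 / 500 = 3230.5 mm².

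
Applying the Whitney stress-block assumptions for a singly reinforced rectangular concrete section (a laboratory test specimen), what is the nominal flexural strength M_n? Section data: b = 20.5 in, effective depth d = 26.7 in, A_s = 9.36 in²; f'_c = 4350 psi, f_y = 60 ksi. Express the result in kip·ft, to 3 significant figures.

T = A_s f_y = 9.36 × 60 = 561.6 kips.
a = T/(0.85 f'_c b) = 561.6/(0.85 × 4.35 × 20.5) = 7.409 in.
M_n = T(d − a/2) = 561.6 × (26.7 − 3.7045) = 12914.3 kip·in = 12914.3/12 = 1076.19 kip·ft.

M_n ≈ 1080 kip·ft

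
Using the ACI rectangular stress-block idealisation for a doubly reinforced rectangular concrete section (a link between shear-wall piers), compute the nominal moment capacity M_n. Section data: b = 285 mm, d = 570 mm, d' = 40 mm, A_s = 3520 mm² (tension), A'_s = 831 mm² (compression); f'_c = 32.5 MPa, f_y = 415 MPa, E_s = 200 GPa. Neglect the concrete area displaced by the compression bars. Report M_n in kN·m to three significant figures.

M_n ≈ 740 kN·m

Assume both tension and compression steel yield.
Net tension couple steel: A_s − A'_s = 2689 mm².
a = (A_s − A'_s) f_y / (0.85 f'_c b) = 1115935/(0.85 × 32.5 × 285) = 141.74 mm.
c = a/β₁ = 141.74/0.818 = 173.28 mm; ε'_s = 0.003(c − d')/c = 0.0023 ≥ f_y/E_s = 0.0021, so compression steel does yield.
M_n = (A_s − A'_s) f_y (d − a/2) + A'_s f_y (d − d') = [1115935 × (570 − 70.87) + 344865 × (570 − 40)] × 10⁻⁶ = 557.00 + 182.78 = 739.78 kN·m.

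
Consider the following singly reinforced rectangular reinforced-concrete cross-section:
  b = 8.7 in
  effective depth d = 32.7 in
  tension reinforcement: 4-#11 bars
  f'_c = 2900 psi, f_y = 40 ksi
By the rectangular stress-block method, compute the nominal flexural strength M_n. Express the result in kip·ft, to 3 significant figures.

M_n ≈ 559 kip·ft

A_s = 4 × 1.56 = 6.24 in².
T = A_s f_y = 6.24 × 40 = 249.6 kips.
a = T/(0.85 f'_c b) = 249.6/(0.85 × 2.9 × 8.7) = 11.639 in.
M_n = T(d − a/2) = 249.6 × (32.7 − 5.8195) = 6709.4 kip·in = 6709.4/12 = 559.12 kip·ft.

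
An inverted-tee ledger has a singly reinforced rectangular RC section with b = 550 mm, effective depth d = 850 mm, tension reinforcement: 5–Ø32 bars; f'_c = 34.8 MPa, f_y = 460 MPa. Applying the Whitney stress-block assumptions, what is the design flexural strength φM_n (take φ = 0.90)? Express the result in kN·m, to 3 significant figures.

φM_n ≈ 1320 kN·m

A_s = 5 × 804 = 4020 mm².
T = A_s f_y = 4020 × 460 = 1849200 N = 1849.2 kN.
From C = T: a = T/(0.85 f'_c b) = 1849200/(0.85 × 34.8 × 550) = 113.66 mm.
M_n = T(d − a/2) = 1849.2 kN × (850 − 56.83) mm = 1466.73 kN·m.
φM_n = 0.90 × 1466.73 = 1320.06 kN·m.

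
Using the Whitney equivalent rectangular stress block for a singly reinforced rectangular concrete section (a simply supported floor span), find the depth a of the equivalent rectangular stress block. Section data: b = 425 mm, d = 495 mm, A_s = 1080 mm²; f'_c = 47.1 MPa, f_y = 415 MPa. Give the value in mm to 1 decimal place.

a ≈ 26.3 mm

T = A_s f_y = 1080 × 415 = 448200 N = 448.2 kN.
Setting C = 0.85 f'_c a b equal to T: a = 448200/(0.85 × 47.1 × 425) = 26.3 mm.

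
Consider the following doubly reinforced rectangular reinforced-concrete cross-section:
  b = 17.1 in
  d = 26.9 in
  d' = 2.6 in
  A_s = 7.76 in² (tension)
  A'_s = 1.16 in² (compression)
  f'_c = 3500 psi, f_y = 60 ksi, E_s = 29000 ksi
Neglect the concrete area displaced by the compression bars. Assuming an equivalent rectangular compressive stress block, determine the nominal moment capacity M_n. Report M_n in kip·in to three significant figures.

Assume both steels yield.
a = (A_s − A'_s) f_y/(0.85 f'_c b) = (7.76 − 1.16) × 60/(0.85 × 3.5 × 17.1) = 7.784 in.
c = a/β₁ = 7.784/0.85 = 9.158 in; ε'_s = 0.003(c − d')/c = 0.0021 ≥ ε_y = 0.0021, so the compression steel yields.
M_n = (A_s − A'_s) f_y (d − a/2) + A'_s f_y (d − d') = 396 × (26.9 − 3.892) + 69.6 × (26.9 − 2.6) = 9111.2 + 1691.3 = 10802.5 kip·in.

M_n ≈ 10800 kip·in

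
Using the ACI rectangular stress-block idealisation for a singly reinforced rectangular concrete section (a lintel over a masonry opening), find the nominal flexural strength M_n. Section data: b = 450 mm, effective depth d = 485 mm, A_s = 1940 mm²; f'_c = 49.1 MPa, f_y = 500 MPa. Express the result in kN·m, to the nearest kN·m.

M_n ≈ 445 kN·m

T = A_s f_y = 1940 × 500 = 970000 N = 970 kN.
From C = T: a = T/(0.85 f'_c b) = 970000/(0.85 × 49.1 × 450) = 51.65 mm.
M_n = T(d − a/2) = 970 kN × (485 − 25.825) mm = 445.40 kN·m.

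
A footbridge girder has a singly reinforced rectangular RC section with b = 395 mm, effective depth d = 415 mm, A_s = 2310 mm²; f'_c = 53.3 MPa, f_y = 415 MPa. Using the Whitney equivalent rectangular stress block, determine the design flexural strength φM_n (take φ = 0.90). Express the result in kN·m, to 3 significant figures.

φM_n ≈ 335 kN·m

T = A_s f_y = 2310 × 415 = 958650 N = 958.65 kN.
From C = T: a = T/(0.85 f'_c b) = 958650/(0.85 × 53.3 × 395) = 53.57 mm.
M_n = T(d − a/2) = 958.65 kN × (415 − 26.785) mm = 372.16 kN·m.
φM_n = 0.90 × 372.16 = 334.94 kN·m.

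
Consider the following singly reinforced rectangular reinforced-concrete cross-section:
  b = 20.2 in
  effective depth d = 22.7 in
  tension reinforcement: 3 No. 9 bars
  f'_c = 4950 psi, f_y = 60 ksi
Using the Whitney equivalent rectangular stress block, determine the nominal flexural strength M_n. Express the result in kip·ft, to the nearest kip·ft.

A_s = 3 × 1 = 3 in².
T = A_s f_y = 3 × 60 = 180 kips.
a = T/(0.85 f'_c b) = 180/(0.85 × 4.95 × 20.2) = 2.118 in.
M_n = T(d − a/2) = 180 × (22.7 − 1.059) = 3895.4 kip·in = 3895.4/12 = 324.62 kip·ft.

M_n ≈ 325 kip·ft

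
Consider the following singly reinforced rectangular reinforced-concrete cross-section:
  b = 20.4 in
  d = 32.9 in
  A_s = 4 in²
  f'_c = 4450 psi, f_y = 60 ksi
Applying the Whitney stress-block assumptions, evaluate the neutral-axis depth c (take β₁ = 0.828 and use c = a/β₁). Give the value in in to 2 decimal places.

T = A_s f_y = 4 × 60 = 240 kips.
a = T/(0.85 f'_c b) = 240/(0.85 × 4.45 × 20.4) = 3.1103 in.
With β₁ = 0.828, c = a/β₁ = 3.1103/0.828 = 3.76 in.

c ≈ 3.76 in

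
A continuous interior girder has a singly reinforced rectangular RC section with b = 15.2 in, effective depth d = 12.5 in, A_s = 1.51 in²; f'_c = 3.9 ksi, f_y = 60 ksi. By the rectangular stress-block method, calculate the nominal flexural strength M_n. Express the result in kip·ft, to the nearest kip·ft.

T = A_s f_y = 1.51 × 60 = 90.6 kips.
a = T/(0.85 f'_c b) = 90.6/(0.85 × 3.9 × 15.2) = 1.798 in.
M_n = T(d − a/2) = 90.6 × (12.5 − 0.899) = 1051.1 kip·in = 1051.1/12 = 87.59 kip·ft.

M_n ≈ 88 kip·ft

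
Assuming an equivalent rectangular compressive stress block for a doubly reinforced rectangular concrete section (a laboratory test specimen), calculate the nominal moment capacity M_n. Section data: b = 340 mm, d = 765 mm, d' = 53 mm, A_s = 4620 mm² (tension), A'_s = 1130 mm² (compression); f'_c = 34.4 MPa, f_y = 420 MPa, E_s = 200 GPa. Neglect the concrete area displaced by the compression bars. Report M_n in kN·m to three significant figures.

Assume both tension and compression steel yield.
Net tension couple steel: A_s − A'_s = 3490 mm².
a = (A_s − A'_s) f_y / (0.85 f'_c b) = 1465800/(0.85 × 34.4 × 340) = 147.44 mm.
c = a/β₁ = 147.44/0.804 = 183.38 mm; ε'_s = 0.003(c − d')/c = 0.0021 ≥ f_y/E_s = 0.0021, so compression steel does yield.
M_n = (A_s − A'_s) f_y (d − a/2) + A'_s f_y (d − d') = [1465800 × (765 − 73.72) + 474600 × (765 − 53)] × 10⁻⁶ = 1013.28 + 337.92 = 1351.20 kN·m.

M_n ≈ 1350 kN·m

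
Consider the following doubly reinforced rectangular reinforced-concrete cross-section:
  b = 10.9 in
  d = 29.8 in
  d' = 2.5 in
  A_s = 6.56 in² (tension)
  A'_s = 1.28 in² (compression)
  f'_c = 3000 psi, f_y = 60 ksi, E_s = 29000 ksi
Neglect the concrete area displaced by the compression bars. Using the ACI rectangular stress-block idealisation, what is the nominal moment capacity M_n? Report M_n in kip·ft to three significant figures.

M_n ≈ 811 kip·ft

Assume both steels yield.
a = (A_s − A'_s) f_y/(0.85 f'_c b) = (6.56 − 1.28) × 60/(0.85 × 3 × 10.9) = 11.398 in.
c = a/β₁ = 11.398/0.85 = 13.409 in; ε'_s = 0.003(c − d')/c = 0.0024 ≥ ε_y = 0.0021, so the compression steel yields.
M_n = (A_s − A'_s) f_y (d − a/2) + A'_s f_y (d − d') = 316.8 × (29.8 − 5.699) + 76.8 × (29.8 − 2.5) = 7635.2 + 2096.6 = 9731.8 kip·in = 9731.8/12 = 810.98 kip·ft.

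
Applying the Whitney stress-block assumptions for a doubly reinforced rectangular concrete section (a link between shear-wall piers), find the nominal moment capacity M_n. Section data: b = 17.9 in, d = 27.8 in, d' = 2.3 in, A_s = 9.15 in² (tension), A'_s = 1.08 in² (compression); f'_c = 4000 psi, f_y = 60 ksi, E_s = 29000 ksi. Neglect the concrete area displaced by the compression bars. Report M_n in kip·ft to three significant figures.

M_n ≈ 1100 kip·ft

Assume both steels yield.
a = (A_s − A'_s) f_y/(0.85 f'_c b) = (9.15 − 1.08) × 60/(0.85 × 4 × 17.9) = 7.956 in.
c = a/β₁ = 7.956/0.85 = 9.360 in; ε'_s = 0.003(c − d')/c = 0.0023 ≥ ε_y = 0.0021, so the compression steel yields.
M_n = (A_s − A'_s) f_y (d − a/2) + A'_s f_y (d − d') = 484.2 × (27.8 − 3.978) + 64.8 × (27.8 − 2.3) = 11534.6 + 1652.4 = 13187.0 kip·in = 13187.0/12 = 1098.92 kip·ft.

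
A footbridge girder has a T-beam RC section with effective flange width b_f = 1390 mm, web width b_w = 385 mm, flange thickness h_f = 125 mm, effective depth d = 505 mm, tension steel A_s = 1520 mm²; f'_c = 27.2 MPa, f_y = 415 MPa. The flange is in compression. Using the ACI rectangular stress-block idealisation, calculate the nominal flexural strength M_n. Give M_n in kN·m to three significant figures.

M_n ≈ 312 kN·m

Tension: T = A_s f_y = 1520 × 415 = 630800 N.
Try a within the flange: a = T/(0.85 f'_c b_f) = 630800/(0.85 × 27.2 × 1390) = 19.63 mm.
Since a = 19.63 ≤ h_f = 125 mm, the stress block lies entirely in the flange; analyse as a rectangular beam of width b_f.
M_n = T(d − a/2) = 630800 × (505 − 9.815) = 312.36 × 10⁶ N·mm.
M_n = 312.36 kN·m.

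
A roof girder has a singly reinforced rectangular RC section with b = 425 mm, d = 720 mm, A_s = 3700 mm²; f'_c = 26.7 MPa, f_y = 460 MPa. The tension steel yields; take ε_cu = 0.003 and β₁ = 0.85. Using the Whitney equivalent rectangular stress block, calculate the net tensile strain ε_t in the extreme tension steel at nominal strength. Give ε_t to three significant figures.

ε_t ≈ 0.00740

a = A_s f_y/(0.85 f'_c b) = 176.46 mm.
β₁ = 0.85, so c = a/β₁ = 176.46/0.85 = 207.60 mm.
From the linear strain diagram with ε_cu = 0.003: ε_t = 0.003 (d − c)/c = 0.003 × (720 − 207.60)/207.60 = 0.00740.
Since ε_t ≥ 0.005, the section is tension-controlled.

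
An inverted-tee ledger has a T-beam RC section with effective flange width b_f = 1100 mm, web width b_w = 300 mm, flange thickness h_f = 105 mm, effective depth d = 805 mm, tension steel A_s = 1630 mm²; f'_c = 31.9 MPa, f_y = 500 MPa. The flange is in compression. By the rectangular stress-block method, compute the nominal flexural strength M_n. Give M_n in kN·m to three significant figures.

M_n ≈ 645 kN·m

Tension: T = A_s f_y = 1630 × 500 = 815000 N.
Try a within the flange: a = T/(0.85 f'_c b_f) = 815000/(0.85 × 31.9 × 1100) = 27.32 mm.
Since a = 27.32 ≤ h_f = 105 mm, the stress block lies entirely in the flange; analyse as a rectangular beam of width b_f.
M_n = T(d − a/2) = 815000 × (805 − 13.66) = 644.94 × 10⁶ N·mm.
M_n = 644.94 kN·m.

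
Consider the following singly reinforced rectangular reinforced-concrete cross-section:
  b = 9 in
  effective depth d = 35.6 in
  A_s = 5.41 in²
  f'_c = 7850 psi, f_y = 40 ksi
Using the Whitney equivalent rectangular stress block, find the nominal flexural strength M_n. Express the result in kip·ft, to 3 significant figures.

M_n ≈ 609 kip·ft

T = A_s f_y = 5.41 × 40 = 216.4 kips.
a = T/(0.85 f'_c b) = 216.4/(0.85 × 7.85 × 9) = 3.604 in.
M_n = T(d − a/2) = 216.4 × (35.6 − 1.802) = 7313.9 kip·in = 7313.9/12 = 609.49 kip·ft.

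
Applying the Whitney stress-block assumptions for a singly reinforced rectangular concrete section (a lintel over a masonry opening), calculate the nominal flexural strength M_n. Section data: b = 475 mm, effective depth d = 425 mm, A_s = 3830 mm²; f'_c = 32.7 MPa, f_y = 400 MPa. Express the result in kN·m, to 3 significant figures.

M_n ≈ 562 kN·m

T = A_s f_y = 3830 × 400 = 1532000 N = 1532 kN.
From C = T: a = T/(0.85 f'_c b) = 1532000/(0.85 × 32.7 × 475) = 116.04 mm.
M_n = T(d − a/2) = 1532 kN × (425 − 58.02) mm = 562.21 kN·m.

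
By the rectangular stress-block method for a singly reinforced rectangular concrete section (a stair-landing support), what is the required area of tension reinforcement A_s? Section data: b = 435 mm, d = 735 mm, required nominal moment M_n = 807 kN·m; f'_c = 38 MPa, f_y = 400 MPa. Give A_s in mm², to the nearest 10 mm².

A_s ≈ 2910 mm²

With M_n = 0.85 f'_c a b (d − a/2), solve the quadratic for a:
a = d − √(d² − 2M_n/(0.85 f'_c b)) = 735 − √(735² − 2 × 807×10⁶/(0.85 × 38 × 435)) = 82.81 mm.
A_s = 0.85 f'_c a b / f_y = 0.85 × 38 × 82.81 × 435 / 400 = 2908.8 mm².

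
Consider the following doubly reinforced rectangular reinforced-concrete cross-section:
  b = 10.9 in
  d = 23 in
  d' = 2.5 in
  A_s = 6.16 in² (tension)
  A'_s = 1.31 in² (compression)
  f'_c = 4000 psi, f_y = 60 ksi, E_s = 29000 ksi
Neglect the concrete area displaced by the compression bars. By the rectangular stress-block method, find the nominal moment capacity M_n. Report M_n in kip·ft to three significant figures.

Assume both steels yield.
a = (A_s − A'_s) f_y/(0.85 f'_c b) = (6.16 − 1.31) × 60/(0.85 × 4 × 10.9) = 7.852 in.
c = a/β₁ = 7.852/0.85 = 9.238 in; ε'_s = 0.003(c − d')/c = 0.0022 ≥ ε_y = 0.0021, so the compression steel yields.
M_n = (A_s − A'_s) f_y (d − a/2) + A'_s f_y (d − d') = 291 × (23 − 3.926) + 78.6 × (23 − 2.5) = 5550.5 + 1611.3 = 7161.8 kip·in = 7161.8/12 = 596.82 kip·ft.

M_n ≈ 597 kip·ft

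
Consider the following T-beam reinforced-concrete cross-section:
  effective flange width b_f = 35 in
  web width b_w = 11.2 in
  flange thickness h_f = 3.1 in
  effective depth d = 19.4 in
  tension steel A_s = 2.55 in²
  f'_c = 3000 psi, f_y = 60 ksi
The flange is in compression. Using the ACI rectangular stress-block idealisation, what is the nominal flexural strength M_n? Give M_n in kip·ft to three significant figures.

Tension: T = A_s f_y = 2.55 × 60 = 153 kips.
Try a within the flange: a = T/(0.85 f'_c b_f) = 153/(0.85 × 3 × 35) = 1.714 in.
Since a = 1.714 ≤ h_f = 3.1 in, the stress block lies entirely in the flange; analyse as a rectangular beam of width b_f.
M_n = T(d − a/2) = 153 × (19.4 − 0.857) = 2837.1 kip·in.
M_n = 2837.1/12 = 236.43 kip·ft.

M_n ≈ 236 kip·ft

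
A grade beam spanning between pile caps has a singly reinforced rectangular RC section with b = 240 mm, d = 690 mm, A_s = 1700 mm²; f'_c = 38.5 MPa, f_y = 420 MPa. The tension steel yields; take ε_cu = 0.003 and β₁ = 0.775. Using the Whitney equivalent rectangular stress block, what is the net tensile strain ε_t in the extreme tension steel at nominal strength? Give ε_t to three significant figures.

a = A_s f_y/(0.85 f'_c b) = 90.91 mm.
β₁ = 0.775, so c = a/β₁ = 90.91/0.775 = 117.30 mm.
From the linear strain diagram with ε_cu = 0.003: ε_t = 0.003 (d − c)/c = 0.003 × (690 − 117.30)/117.30 = 0.0146.
Since ε_t ≥ 0.005, the section is tension-controlled.

ε_t ≈ 0.0146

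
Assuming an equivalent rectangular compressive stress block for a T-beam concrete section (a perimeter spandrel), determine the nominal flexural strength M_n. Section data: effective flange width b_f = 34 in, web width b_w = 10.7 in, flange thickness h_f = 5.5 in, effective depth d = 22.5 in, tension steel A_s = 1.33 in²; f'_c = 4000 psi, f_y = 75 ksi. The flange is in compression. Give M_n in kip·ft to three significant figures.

Tension: T = A_s f_y = 1.33 × 75 = 99.75 kips.
Try a within the flange: a = T/(0.85 f'_c b_f) = 99.75/(0.85 × 4 × 34) = 0.863 in.
Since a = 0.863 ≤ h_f = 5.5 in, the stress block lies entirely in the flange; analyse as a rectangular beam of width b_f.
M_n = T(d − a/2) = 99.75 × (22.5 − 0.4315) = 2201.3 kip·in.
M_n = 2201.3/12 = 183.44 kip·ft.

M_n ≈ 183 kip·ft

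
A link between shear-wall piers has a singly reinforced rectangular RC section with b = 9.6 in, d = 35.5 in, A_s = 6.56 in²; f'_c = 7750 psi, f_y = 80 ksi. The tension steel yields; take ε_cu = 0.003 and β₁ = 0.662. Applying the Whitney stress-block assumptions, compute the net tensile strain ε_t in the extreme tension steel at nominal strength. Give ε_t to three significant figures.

a = A_s f_y/(0.85 f'_c b) = 8.299 in.
β₁ = 0.662, so c = a/β₁ = 8.299/0.662 = 12.536 in.
From the linear strain diagram with ε_cu = 0.003: ε_t = 0.003 (d − c)/c = 0.003 × (35.5 − 12.536)/12.536 = 0.00550.
Since ε_t ≥ 0.005, the section is tension-controlled.

ε_t ≈ 0.00550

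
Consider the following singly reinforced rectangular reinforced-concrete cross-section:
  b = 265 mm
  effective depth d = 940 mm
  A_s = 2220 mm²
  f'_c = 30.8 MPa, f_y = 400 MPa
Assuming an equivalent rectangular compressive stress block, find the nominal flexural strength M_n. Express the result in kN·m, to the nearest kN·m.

M_n ≈ 778 kN·m

T = A_s f_y = 2220 × 400 = 888000 N = 888 kN.
From C = T: a = T/(0.85 f'_c b) = 888000/(0.85 × 30.8 × 265) = 128.00 mm.
M_n = T(d − a/2) = 888 kN × (940 − 64) mm = 777.89 kN·m.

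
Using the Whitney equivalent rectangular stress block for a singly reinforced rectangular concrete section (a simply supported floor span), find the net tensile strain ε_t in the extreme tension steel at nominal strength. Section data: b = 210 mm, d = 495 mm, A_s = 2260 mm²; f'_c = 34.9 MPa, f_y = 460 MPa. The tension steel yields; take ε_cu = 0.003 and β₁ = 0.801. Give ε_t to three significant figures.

ε_t ≈ 0.00413

a = A_s f_y/(0.85 f'_c b) = 166.88 mm.
β₁ = 0.801, so c = a/β₁ = 166.88/0.801 = 208.34 mm.
From the linear strain diagram with ε_cu = 0.003: ε_t = 0.003 (d − c)/c = 0.003 × (495 − 208.34)/208.34 = 0.00413.
ε_t is between 0.004 and 0.005 — transition zone.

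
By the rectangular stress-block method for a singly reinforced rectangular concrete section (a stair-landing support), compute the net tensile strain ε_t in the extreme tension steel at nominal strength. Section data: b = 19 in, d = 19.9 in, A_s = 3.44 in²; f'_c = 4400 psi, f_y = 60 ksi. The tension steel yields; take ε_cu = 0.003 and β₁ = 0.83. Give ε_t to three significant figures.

a = A_s f_y/(0.85 f'_c b) = 2.905 in.
β₁ = 0.83, so c = a/β₁ = 2.905/0.83 = 3.500 in.
From the linear strain diagram with ε_cu = 0.003: ε_t = 0.003 (d − c)/c = 0.003 × (19.9 − 3.500)/3.500 = 0.0141.
Since ε_t ≥ 0.005, the section is tension-controlled.

ε_t ≈ 0.0141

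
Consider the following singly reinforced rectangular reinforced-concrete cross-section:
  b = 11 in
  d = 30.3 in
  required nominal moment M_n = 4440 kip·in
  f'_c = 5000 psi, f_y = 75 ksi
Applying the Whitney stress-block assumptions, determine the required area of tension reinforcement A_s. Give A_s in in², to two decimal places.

From M_n = 0.85 f'_c a b (d − a/2):
a = d − √(d² − 2M_n/(0.85 f'_c b)) = 30.3 − √(30.3² − 2 × 4440/(0.85 × 5 × 11)) = 3.316 in.
A_s = 0.85 f'_c a b / f_y = 0.85 × 5 × 3.316 × 11 / 75 = 2.067 in².

A_s ≈ 2.07 in²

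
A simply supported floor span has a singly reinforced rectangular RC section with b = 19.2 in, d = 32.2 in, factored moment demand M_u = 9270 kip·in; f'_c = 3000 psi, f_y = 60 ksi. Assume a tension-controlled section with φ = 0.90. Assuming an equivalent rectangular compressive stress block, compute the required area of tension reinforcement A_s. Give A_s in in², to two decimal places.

A_s ≈ 6.02 in²

M_n = M_u/φ = 9270/0.90 = 10300 kip·in.
From M_n = 0.85 f'_c a b (d − a/2):
a = d − √(d² − 2M_n/(0.85 f'_c b)) = 32.2 − √(32.2² − 2 × 10300/(0.85 × 3 × 19.2)) = 7.379 in.
A_s = 0.85 f'_c a b / f_y = 0.85 × 3 × 7.379 × 19.2 / 60 = 6.021 in².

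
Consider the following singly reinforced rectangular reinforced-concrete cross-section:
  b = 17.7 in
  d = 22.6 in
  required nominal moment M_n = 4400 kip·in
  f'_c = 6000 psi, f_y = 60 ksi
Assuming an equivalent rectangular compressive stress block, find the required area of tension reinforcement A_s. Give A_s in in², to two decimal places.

From M_n = 0.85 f'_c a b (d − a/2):
a = d − √(d² − 2M_n/(0.85 f'_c b)) = 22.6 − √(22.6² − 2 × 4400/(0.85 × 6 × 17.7)) = 2.271 in.
A_s = 0.85 f'_c a b / f_y = 0.85 × 6 × 2.271 × 17.7 / 60 = 3.417 in².

A_s ≈ 3.42 in²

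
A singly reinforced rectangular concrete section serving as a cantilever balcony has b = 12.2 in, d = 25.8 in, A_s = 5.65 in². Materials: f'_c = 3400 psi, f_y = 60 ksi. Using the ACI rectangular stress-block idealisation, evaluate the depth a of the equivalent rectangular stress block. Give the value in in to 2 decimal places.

T = A_s f_y = 5.65 × 60 = 339 kips.
a = T/(0.85 f'_c b) = 339/(0.85 × 3.4 × 12.2) = 9.61 in.

a ≈ 9.61 in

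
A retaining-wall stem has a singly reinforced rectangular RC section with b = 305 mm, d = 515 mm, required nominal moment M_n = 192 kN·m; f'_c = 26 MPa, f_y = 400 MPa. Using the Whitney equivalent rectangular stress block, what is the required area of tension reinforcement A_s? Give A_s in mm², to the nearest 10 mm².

With M_n = 0.85 f'_c a b (d − a/2), solve the quadratic for a:
a = d − √(d² − 2M_n/(0.85 f'_c b)) = 515 − √(515² − 2 × 192×10⁶/(0.85 × 26 × 305)) = 58.65 mm.
A_s = 0.85 f'_c a b / f_y = 0.85 × 26 × 58.65 × 305 / 400 = 988.3 mm².

A_s ≈ 990 mm²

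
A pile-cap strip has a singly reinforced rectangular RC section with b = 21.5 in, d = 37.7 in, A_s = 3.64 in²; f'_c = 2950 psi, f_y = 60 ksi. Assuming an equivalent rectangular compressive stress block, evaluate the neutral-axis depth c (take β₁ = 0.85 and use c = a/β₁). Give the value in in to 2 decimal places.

T = A_s f_y = 3.64 × 60 = 218.4 kips.
a = T/(0.85 f'_c b) = 218.4/(0.85 × 2.95 × 21.5) = 4.0511 in.
With β₁ = 0.85, c = a/β₁ = 4.0511/0.85 = 4.77 in.

c ≈ 4.77 in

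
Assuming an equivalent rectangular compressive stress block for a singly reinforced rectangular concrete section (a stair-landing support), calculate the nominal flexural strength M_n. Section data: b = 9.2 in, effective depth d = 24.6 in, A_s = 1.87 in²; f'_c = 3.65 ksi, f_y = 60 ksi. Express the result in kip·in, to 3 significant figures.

M_n ≈ 2540 kip·in

T = A_s f_y = 1.87 × 60 = 112.2 kips.
a = T/(0.85 f'_c b) = 112.2/(0.85 × 3.65 × 9.2) = 3.931 in.
M_n = T(d − a/2) = 112.2 × (24.6 − 1.9655) = 2539.6 kip·in.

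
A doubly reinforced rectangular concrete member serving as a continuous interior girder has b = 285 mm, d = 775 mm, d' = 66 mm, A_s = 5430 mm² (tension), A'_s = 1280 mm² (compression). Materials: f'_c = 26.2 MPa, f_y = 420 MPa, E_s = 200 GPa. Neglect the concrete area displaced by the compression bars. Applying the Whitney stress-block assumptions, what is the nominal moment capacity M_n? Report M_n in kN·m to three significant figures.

Assume both tension and compression steel yield.
Net tension couple steel: A_s − A'_s = 4150 mm².
a = (A_s − A'_s) f_y / (0.85 f'_c b) = 1743000/(0.85 × 26.2 × 285) = 274.62 mm.
c = a/β₁ = 274.62/0.85 = 323.08 mm; ε'_s = 0.003(c − d')/c = 0.0024 ≥ f_y/E_s = 0.0021, so compression steel does yield.
M_n = (A_s − A'_s) f_y (d − a/2) + A'_s f_y (d − d') = [1743000 × (775 − 137.31) + 537600 × (775 − 66)] × 10⁻⁶ = 1111.49 + 381.16 = 1492.65 kN·m.

M_n ≈ 1490 kN·m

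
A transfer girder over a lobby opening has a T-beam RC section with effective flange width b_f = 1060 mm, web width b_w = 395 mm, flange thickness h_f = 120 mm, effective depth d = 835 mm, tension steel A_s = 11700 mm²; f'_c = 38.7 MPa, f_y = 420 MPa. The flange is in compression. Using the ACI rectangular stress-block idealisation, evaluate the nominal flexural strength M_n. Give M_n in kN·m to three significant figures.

M_n ≈ 3740 kN·m

Tension: T = A_s f_y = 11700 × 420 = 4914000 N.
Try a within the flange: a = T/(0.85 f'_c b_f) = 4914000/(0.85 × 38.7 × 1060) = 140.93 mm.
a = 140.93 > h_f = 120 mm: the block extends into the web. Split into flange-overhang and web parts.
C_f = 0.85 f'_c (b_f − b_w) h_f = 0.85 × 38.7 × (1060 − 395) × 120 = 2625021 N.
Remaining web compression depth: a_w = (T − C_f)/(0.85 f'_c b_w) = (4914000 − 2625021)/(0.85 × 38.7 × 395) = 176.16 mm.
M_n = C_f(d − h_f/2) + (T − C_f)(d − a_w/2) = 2625021 × (835 − 60) + 2288979 × (835 − 88.08) = 2034.39 + 1709.68 = 3744.07 × 10⁶ N·mm.
M_n = 3744.07 kN·m.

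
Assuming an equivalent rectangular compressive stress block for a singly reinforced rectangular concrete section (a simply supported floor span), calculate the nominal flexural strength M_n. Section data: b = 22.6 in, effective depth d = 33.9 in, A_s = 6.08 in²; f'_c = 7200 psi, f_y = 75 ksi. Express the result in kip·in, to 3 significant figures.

T = A_s f_y = 6.08 × 75 = 456 kips.
a = T/(0.85 f'_c b) = 456/(0.85 × 7.2 × 22.6) = 3.297 in.
M_n = T(d − a/2) = 456 × (33.9 − 1.6485) = 14706.7 kip·in.

M_n ≈ 14700 kip·in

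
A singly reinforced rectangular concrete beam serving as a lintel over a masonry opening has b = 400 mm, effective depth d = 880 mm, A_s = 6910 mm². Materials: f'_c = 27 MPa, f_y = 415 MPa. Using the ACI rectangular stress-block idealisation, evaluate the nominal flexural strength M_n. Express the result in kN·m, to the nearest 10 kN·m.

M_n ≈ 2080 kN·m

T = A_s f_y = 6910 × 415 = 2867650 N = 2867.65 kN.
From C = T: a = T/(0.85 f'_c b) = 2867650/(0.85 × 27 × 400) = 312.38 mm.
M_n = T(d − a/2) = 2867.65 kN × (880 − 156.19) mm = 2075.63 kN·m.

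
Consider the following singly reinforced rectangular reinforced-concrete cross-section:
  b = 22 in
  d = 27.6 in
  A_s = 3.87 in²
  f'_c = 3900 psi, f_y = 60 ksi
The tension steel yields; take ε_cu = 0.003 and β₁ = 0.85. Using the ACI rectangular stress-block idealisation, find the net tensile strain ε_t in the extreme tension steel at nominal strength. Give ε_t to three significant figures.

ε_t ≈ 0.0191

a = A_s f_y/(0.85 f'_c b) = 3.184 in.
β₁ = 0.85, so c = a/β₁ = 3.184/0.85 = 3.746 in.
From the linear strain diagram with ε_cu = 0.003: ε_t = 0.003 (d − c)/c = 0.003 × (27.6 − 3.746)/3.746 = 0.0191.
Since ε_t ≥ 0.005, the section is tension-controlled.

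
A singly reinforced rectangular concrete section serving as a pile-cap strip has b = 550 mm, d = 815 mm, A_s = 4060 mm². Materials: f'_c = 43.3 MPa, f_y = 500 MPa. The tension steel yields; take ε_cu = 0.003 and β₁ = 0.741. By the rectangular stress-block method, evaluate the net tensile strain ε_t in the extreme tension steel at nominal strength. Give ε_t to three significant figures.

a = A_s f_y/(0.85 f'_c b) = 100.28 mm.
β₁ = 0.741, so c = a/β₁ = 100.28/0.741 = 135.33 mm.
From the linear strain diagram with ε_cu = 0.003: ε_t = 0.003 (d − c)/c = 0.003 × (815 − 135.33)/135.33 = 0.0151.
Since ε_t ≥ 0.005, the section is tension-controlled.

ε_t ≈ 0.0151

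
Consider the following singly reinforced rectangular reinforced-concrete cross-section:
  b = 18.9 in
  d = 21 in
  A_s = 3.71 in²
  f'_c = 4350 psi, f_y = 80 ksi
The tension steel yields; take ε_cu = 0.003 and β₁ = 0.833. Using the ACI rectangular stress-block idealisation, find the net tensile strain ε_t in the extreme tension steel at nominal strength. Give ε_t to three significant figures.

a = A_s f_y/(0.85 f'_c b) = 4.247 in.
β₁ = 0.833, so c = a/β₁ = 4.247/0.833 = 5.098 in.
From the linear strain diagram with ε_cu = 0.003: ε_t = 0.003 (d − c)/c = 0.003 × (21 − 5.098)/5.098 = 0.00936.
Since ε_t ≥ 0.005, the section is tension-controlled.

ε_t ≈ 0.00936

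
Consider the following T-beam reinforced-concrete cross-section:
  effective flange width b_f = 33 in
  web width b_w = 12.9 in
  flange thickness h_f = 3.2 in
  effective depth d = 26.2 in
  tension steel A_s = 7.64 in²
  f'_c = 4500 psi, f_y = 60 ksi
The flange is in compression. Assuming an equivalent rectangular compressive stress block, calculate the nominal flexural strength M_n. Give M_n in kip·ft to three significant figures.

M_n ≈ 930 kip·ft

Tension: T = A_s f_y = 7.64 × 60 = 458.4 kips.
Try a within the flange: a = T/(0.85 f'_c b_f) = 458.4/(0.85 × 4.5 × 33) = 3.632 in.
a = 3.632 > h_f = 3.2 in: the block extends into the web. Split into flange-overhang and web parts.
C_f = 0.85 f'_c (b_f − b_w) h_f = 0.85 × 4.5 × (33 − 12.9) × 3.2 = 246.0 kips.
Remaining web compression depth: a_w = (T − C_f)/(0.85 f'_c b_w) = (458.4 − 246.0)/(0.85 × 4.5 × 12.9) = 4.305 in.
M_n = C_f(d − h_f/2) + (T − C_f)(d − a_w/2) = 246.0 × (26.2 − 1.6) + 212.4 × (26.2 − 2.1525) = 6051.6 + 5107.7 = 11159.3 kip·in.
M_n = 11159.3/12 = 929.94 kip·ft.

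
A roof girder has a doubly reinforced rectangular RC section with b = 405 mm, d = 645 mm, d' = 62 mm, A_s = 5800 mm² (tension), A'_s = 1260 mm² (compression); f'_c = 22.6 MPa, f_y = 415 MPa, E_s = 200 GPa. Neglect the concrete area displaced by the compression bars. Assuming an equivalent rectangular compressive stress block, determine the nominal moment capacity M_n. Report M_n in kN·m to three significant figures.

M_n ≈ 1290 kN·m

Assume both tension and compression steel yield.
Net tension couple steel: A_s − A'_s = 4540 mm².
a = (A_s − A'_s) f_y / (0.85 f'_c b) = 1884100/(0.85 × 22.6 × 405) = 242.17 mm.
c = a/β₁ = 242.17/0.85 = 284.91 mm; ε'_s = 0.003(c − d')/c = 0.0023 ≥ f_y/E_s = 0.0021, so compression steel does yield.
M_n = (A_s − A'_s) f_y (d − a/2) + A'_s f_y (d − d') = [1884100 × (645 − 121.085) + 522900 × (645 − 62)] × 10⁻⁶ = 987.11 + 304.85 = 1291.96 kN·m.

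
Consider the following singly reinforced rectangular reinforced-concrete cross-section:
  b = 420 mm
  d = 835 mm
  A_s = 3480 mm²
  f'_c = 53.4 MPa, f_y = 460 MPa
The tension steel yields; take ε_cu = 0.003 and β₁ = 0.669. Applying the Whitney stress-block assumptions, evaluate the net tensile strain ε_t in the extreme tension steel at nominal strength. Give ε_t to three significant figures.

a = A_s f_y/(0.85 f'_c b) = 83.97 mm.
β₁ = 0.669, so c = a/β₁ = 83.97/0.669 = 125.52 mm.
From the linear strain diagram with ε_cu = 0.003: ε_t = 0.003 (d − c)/c = 0.003 × (835 − 125.52)/125.52 = 0.0170.
Since ε_t ≥ 0.005, the section is tension-controlled.

ε_t ≈ 0.0170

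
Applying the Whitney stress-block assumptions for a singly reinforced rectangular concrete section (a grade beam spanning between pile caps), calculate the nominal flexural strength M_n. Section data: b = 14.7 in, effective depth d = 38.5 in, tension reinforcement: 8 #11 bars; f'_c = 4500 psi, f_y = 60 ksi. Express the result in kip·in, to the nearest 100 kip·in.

A_s = 8 × 1.56 = 12.48 in².
T = A_s f_y = 12.48 × 60 = 748.8 kips.
a = T/(0.85 f'_c b) = 748.8/(0.85 × 4.5 × 14.7) = 13.317 in.
M_n = T(d − a/2) = 748.8 × (38.5 − 6.6585) = 23842.9 kip·in.

M_n ≈ 23800 kip·in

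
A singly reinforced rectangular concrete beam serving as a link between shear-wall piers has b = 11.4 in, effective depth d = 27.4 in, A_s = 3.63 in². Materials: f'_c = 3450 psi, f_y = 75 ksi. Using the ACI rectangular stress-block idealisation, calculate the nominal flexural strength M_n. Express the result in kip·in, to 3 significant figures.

T = A_s f_y = 3.63 × 75 = 272.25 kips.
a = T/(0.85 f'_c b) = 272.25/(0.85 × 3.45 × 11.4) = 8.144 in.
M_n = T(d − a/2) = 272.25 × (27.4 − 4.072) = 6351.0 kip·in.

M_n ≈ 6350 kip·in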